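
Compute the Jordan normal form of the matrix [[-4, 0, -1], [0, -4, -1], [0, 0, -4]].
J = [[-4, 1, 0], [0, -4, 0], [0, 0, -4]]

The characteristic polynomial is det(xI - A) = (x + 4)^3, so the eigenvalues are -4 (algebraic multiplicity 3).

For λ = -4: rank(A + 4I) = 1, rank((A + 4I)^2) = 0. The eigenspace has dimension 3 - 1 = 2, so there are 2 Jordan blocks; the rank sequence gives block sizes [2, 1].

Assembling the blocks gives the Jordan form J above.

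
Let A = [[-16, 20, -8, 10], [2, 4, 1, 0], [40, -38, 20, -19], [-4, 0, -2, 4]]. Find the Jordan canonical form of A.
J = [[0, 0, 0, 0], [0, 4, 1, 0], [0, 0, 4, 1], [0, 0, 0, 4]]

The characteristic polynomial is det(xI - A) = x(x - 4)^3, so the eigenvalues are 0 (algebraic multiplicity 1), 4 (algebraic multiplicity 3).

For λ = 0: algebraic multiplicity 1 gives one 1×1 block.

For λ = 4: rank(A - 4I) = 3, rank((A - 4I)^2) = 2, rank((A - 4I)^3) = 1. The eigenspace has dimension 4 - 3 = 1, so there is 1 Jordan block; the rank sequence gives block sizes [3].

Assembling the blocks gives the Jordan form J above.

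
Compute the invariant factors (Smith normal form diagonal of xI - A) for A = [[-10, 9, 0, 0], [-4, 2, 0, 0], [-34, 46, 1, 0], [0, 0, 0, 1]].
The Jordan structure of A has elementary divisors (x + 4)^2, (x - 1), (x - 1). Arranging the block sizes at each eigenvalue in decreasing order and taking row products gives the invariant factors.

Invariant factors (smallest first, each dividing the next): x - 1, (x - 1)(x + 4)^2.

Check: the last factor (x - 1)(x + 4)^2 is the minimal polynomial, and the product (x - 1)^2(x + 4)^2 is the characteristic polynomial.

x - 1, (x - 1)(x + 4)^2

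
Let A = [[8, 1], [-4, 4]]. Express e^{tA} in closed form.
A has Jordan form J = [[6, 1], [0, 6]] with A = PJP^{-1}, so e^{tA} = P e^{tJ} P^{-1}.

For a Jordan block J_k(λ), e^{tJ_k(λ)} = e^{λt} · (I + tN + t^2 N^2/2! + ... + t^{k-1} N^{k-1}/(k-1)!) where N is the nilpotent superdiagonal part.

Assembling the blocks and conjugating back gives the entries of e^{tA} as shown above.

e^{tA} = [[(2*t + 1)*e^{6*t}, t*e^{6*t}], [-4*t*e^{6*t}, (1 - 2*t)*e^{6*t}]]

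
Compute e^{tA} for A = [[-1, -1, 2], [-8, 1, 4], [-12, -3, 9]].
e^{tA} = [[(1 - 4*t)*e^{3*t}, -t*e^{3*t}, 2*t*e^{3*t}], [-8*t*e^{3*t}, (1 - 2*t)*e^{3*t}, 4*t*e^{3*t}], [-12*t*e^{3*t}, -3*t*e^{3*t}, (6*t + 1)*e^{3*t}]]

A has Jordan form J = [[3, 1, 0], [0, 3, 0], [0, 0, 3]] with A = PJP^{-1}, so e^{tA} = P e^{tJ} P^{-1}.

For a Jordan block J_k(λ), e^{tJ_k(λ)} = e^{λt} · (I + tN + t^2 N^2/2! + ... + t^{k-1} N^{k-1}/(k-1)!) where N is the nilpotent superdiagonal part.

Assembling the blocks and conjugating back gives the entries of e^{tA} as shown above.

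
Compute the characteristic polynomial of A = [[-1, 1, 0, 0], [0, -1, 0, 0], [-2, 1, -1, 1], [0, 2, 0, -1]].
xI - A = [[x + 1, -1, 0, 0], [0, x + 1, 0, 0], [2, -1, x + 1, -1], [0, -2, 0, x + 1]].

Expanding det(xI - A) along the first row:
det(xI - A) = + (x + 1)·det([[x + 1, 0, 0], [-1, x + 1, -1], [-2, 0, x + 1]]) - (-1)·det([[0, 0, 0], [2, x + 1, -1], [0, 0, x + 1]]) + (0)·det([[0, x + 1, 0], [2, -1, -1], [0, -2, x + 1]]) - (0)·det([[0, x + 1, 0], [2, -1, x + 1], [0, -2, 0]]).

Evaluating gives χ_A(x) = x^4 + 4x^3 + 6x^2 + 4x + 1 = (x + 1)^4.

χ_A(x) = (x + 1)^4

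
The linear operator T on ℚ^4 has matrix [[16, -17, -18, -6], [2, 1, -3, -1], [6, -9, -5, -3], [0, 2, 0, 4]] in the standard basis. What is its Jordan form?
The characteristic polynomial is det(xI - A) = (x - 4)^4, so the eigenvalues are 4 (algebraic multiplicity 4).

For λ = 4: rank(A - 4I) = 2, rank((A - 4I)^2) = 1, rank((A - 4I)^3) = 0. The eigenspace has dimension 4 - 2 = 2, so there are 2 Jordan blocks; the rank sequence gives block sizes [3, 1].

Assembling the blocks gives the Jordan form J above.

J = [[4, 1, 0, 0], [0, 4, 1, 0], [0, 0, 4, 0], [0, 0, 0, 4]]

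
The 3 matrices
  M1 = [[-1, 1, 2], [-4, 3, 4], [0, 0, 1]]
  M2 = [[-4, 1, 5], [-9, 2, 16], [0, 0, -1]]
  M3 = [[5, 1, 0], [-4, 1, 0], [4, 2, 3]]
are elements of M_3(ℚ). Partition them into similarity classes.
Characteristic polynomials: χ_{M1} = (x - 1)^3, χ_{M2} = (x + 1)^3, χ_{M3} = (x - 3)^3.

{M1}: invariant factors x - 1, (x - 1)^2.

{M2}: invariant factors (x + 1)^3.

{M3}: invariant factors x - 3, (x - 3)^2.

Matrices are similar if and only if their invariant-factor lists agree; the partition into similarity classes is {M1}, {M2}, {M3}.

3 classes: {M1}, {M2}, {M3}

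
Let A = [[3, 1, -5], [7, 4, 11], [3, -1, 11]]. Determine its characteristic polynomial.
χ_A(x) = (x - 6)^3

xI - A = [[x - 3, -1, 5], [-7, x - 4, -11], [-3, 1, x - 11]].

Expanding det(xI - A) along the first row:
det(xI - A) = + (x - 3)·det([[x - 4, -11], [1, x - 11]]) - (-1)·det([[-7, -11], [-3, x - 11]]) + (5)·det([[-7, x - 4], [-3, 1]]).

Evaluating gives χ_A(x) = x^3 - 18x^2 + 108x - 216 = (x - 6)^3.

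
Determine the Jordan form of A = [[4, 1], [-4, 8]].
J = [[6, 1], [0, 6]]

The characteristic polynomial is det(xI - A) = (x - 6)^2, so the eigenvalues are 6 (algebraic multiplicity 2).

For λ = 6: rank(A - 6I) = 1, rank((A - 6I)^2) = 0. The eigenspace has dimension 2 - 1 = 1, so there is 1 Jordan block; the rank sequence gives block sizes [2].

Assembling the blocks gives the Jordan form J above.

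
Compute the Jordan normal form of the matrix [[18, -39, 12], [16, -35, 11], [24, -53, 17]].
J = [[0, 1, 0], [0, 0, 1], [0, 0, 0]]

The characteristic polynomial is det(xI - A) = x^3, so the eigenvalues are 0 (algebraic multiplicity 3).

For λ = 0: rank(A) = 2, rank(A^2) = 1, rank(A^3) = 0. The eigenspace has dimension 3 - 2 = 1, so there is 1 Jordan block; the rank sequence gives block sizes [3].

Assembling the blocks gives the Jordan form J above.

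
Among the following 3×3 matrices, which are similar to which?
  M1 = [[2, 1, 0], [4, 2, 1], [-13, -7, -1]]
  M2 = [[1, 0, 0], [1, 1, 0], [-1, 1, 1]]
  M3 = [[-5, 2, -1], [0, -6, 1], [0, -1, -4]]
Characteristic polynomials: χ_{M1} = (x - 1)^3, χ_{M2} = (x - 1)^3, χ_{M3} = (x + 5)^3.

{M1, M2}: invariant factors (x - 1)^3.

{M3}: invariant factors (x + 5)^3.

Matrices are similar if and only if their invariant-factor lists agree; the partition into similarity classes is {M1, M2}, {M3}.

2 classes: {M1, M2}, {M3}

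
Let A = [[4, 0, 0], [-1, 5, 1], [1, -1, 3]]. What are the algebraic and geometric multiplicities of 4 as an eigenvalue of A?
The characteristic polynomial is (x - 4)^3, so the factor x - 4 appears with exponent 3: the algebraic multiplicity is 3.

rank(A - 4I) = 1, so the eigenspace has dimension 3 - 1 = 2: the geometric multiplicity is 2.

Since 2 < 3, A is not diagonalizable.

algebraic multiplicity 3, geometric multiplicity 2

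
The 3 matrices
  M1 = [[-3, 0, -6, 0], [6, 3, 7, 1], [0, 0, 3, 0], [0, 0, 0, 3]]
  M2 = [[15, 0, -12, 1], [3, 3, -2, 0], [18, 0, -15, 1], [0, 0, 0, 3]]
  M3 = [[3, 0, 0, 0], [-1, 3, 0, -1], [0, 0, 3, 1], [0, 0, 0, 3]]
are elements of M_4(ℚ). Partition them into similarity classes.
3 classes: {M1}, {M2}, {M3}

Characteristic polynomials: χ_{M1} = (x - 3)^3(x + 3), χ_{M2} = (x - 3)^3(x + 3), χ_{M3} = (x - 3)^4.

{M1}: invariant factors x - 3, (x - 3)^2(x + 3).

{M2}: invariant factors (x - 3)^3(x + 3).

{M3}: invariant factors (x - 3)^2, (x - 3)^2.

Matrices are similar if and only if their invariant-factor lists agree; the partition into similarity classes is {M1}, {M2}, {M3}.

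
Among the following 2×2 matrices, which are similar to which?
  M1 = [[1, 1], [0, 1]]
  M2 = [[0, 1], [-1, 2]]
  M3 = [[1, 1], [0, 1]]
Characteristic polynomials: χ_{M1} = (x - 1)^2, χ_{M2} = (x - 1)^2, χ_{M3} = (x - 1)^2.

{M1, M2, M3}: invariant factors (x - 1)^2.

Matrices are similar if and only if their invariant-factor lists agree; the partition into similarity classes is {M1, M2, M3}.

1 class: {M1, M2, M3}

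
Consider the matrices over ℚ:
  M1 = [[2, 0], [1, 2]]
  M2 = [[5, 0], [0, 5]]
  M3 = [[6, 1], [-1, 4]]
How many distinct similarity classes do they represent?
Characteristic polynomials: χ_{M1} = (x - 2)^2, χ_{M2} = (x - 5)^2, χ_{M3} = (x - 5)^2.

{M1}: invariant factors (x - 2)^2.

{M2}: invariant factors x - 5, x - 5.

{M3}: invariant factors (x - 5)^2.

Matrices are similar if and only if their invariant-factor lists agree; the partition into similarity classes is {M1}, {M2}, {M3}.

3 classes: {M1}, {M2}, {M3}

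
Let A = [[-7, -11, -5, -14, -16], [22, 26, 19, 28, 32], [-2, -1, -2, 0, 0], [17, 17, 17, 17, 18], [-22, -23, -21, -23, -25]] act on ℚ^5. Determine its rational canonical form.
R = [[1, 0, 0, 0, 0], [0, 0, 0, 0, -9], [0, 1, 0, 0, 24], [0, 0, 1, 0, -22], [0, 0, 0, 1, 8]]

The invariant factors of A (the non-unit diagonal entries of the Smith normal form of xI - A over ℚ[x]) are x - 1, (x - 3)^2(x - 1)^2, each dividing the next. The characteristic polynomial is their product, (x - 3)^2(x - 1)^3.

The rational canonical form is the block-diagonal matrix of companion matrices C(f_i):
R = [[1, 0, 0, 0, 0], [0, 0, 0, 0, -9], [0, 1, 0, 0, 24], [0, 0, 1, 0, -22], [0, 0, 0, 1, 8]].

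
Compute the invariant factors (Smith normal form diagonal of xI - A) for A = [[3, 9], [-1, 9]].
The Jordan structure of A has elementary divisors (x - 6)^2. Arranging the block sizes at each eigenvalue in decreasing order and taking row products gives the invariant factors.

Invariant factors (smallest first, each dividing the next): (x - 6)^2.

Check: the last factor (x - 6)^2 is the minimal polynomial, and the product (x - 6)^2 is the characteristic polynomial.

(x - 6)^2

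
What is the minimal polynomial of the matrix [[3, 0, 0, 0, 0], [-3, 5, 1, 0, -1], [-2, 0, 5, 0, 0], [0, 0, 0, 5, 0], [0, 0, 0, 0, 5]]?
The characteristic polynomial factors as (x - 5)^4(x - 3). The minimal polynomial is ∏(x - λ)^{k_λ} where k_λ is the size of the largest Jordan block at λ.

For λ = 3: rank(A - 3I) = 4, and the largest Jordan block has size 1 (the smallest k with rank((A - 3I)^k) = rank((A - 3I)^(k+1))).
For λ = 5: rank(A - 5I) = 2, and the largest Jordan block has size 2 (the smallest k with rank((A - 5I)^k) = rank((A - 5I)^(k+1))).

So m_A(x) = (x - 5)^2(x - 3).

m_A(x) = (x - 5)^2(x - 3)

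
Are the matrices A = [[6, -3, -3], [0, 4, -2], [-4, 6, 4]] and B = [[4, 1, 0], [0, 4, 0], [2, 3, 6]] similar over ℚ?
Yes.

Two matrices over a field are similar if and only if they have the same invariant factors.

Both A and B have characteristic polynomial (x - 6)(x - 4)^2 and minimal polynomial (x - 6)(x - 4)^2. Computing further, both have invariant factors (x - 6)(x - 4)^2. Hence A and B are similar.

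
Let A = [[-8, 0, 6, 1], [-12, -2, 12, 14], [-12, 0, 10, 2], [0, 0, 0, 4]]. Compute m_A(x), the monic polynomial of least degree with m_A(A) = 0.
m_A(x) = (x - 4)^2(x + 2)

The characteristic polynomial factors as (x - 4)^2(x + 2)^2. The minimal polynomial is ∏(x - λ)^{k_λ} where k_λ is the size of the largest Jordan block at λ.

For λ = -2: rank(A + 2I) = 2, and the largest Jordan block has size 1 (the smallest k with rank((A + 2I)^k) = rank((A + 2I)^(k+1))).
For λ = 4: rank(A - 4I) = 3, and the largest Jordan block has size 2 (the smallest k with rank((A - 4I)^k) = rank((A - 4I)^(k+1))).

So m_A(x) = (x - 4)^2(x + 2).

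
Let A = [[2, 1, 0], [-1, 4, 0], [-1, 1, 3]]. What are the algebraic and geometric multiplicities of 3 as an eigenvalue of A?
The characteristic polynomial is (x - 3)^3, so the factor x - 3 appears with exponent 3: the algebraic multiplicity is 3.

rank(A - 3I) = 1, so the eigenspace has dimension 3 - 1 = 2: the geometric multiplicity is 2.

Since 2 < 3, A is not diagonalizable.

algebraic multiplicity 3, geometric multiplicity 2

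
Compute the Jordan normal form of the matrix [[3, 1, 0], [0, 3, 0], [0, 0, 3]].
J = [[3, 1, 0], [0, 3, 0], [0, 0, 3]]

The characteristic polynomial is det(xI - A) = (x - 3)^3, so the eigenvalues are 3 (algebraic multiplicity 3).

For λ = 3: rank(A - 3I) = 1, rank((A - 3I)^2) = 0. The eigenspace has dimension 3 - 1 = 2, so there are 2 Jordan blocks; the rank sequence gives block sizes [2, 1].

Assembling the blocks gives the Jordan form J above.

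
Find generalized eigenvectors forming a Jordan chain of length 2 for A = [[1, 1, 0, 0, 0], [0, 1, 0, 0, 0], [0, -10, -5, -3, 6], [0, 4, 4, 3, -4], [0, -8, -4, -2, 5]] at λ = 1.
We seek v_1 ∈ ker((A - I)^2) \ ker(A - I), then set v_{i+1} = (A - I) v_i.

One such chain is v_1 = [[0, 1, 1, -4, 1]]^T, v_2 = [[1, 0, 2, -4, 0]]^T. Check: (A - I) v_2 = [[0, 0, 0, 0, 0]]^T = 0.

v_1 = [[0, 1, 1, -4, 1]]^T, v_2 = [[1, 0, 2, -4, 0]]^T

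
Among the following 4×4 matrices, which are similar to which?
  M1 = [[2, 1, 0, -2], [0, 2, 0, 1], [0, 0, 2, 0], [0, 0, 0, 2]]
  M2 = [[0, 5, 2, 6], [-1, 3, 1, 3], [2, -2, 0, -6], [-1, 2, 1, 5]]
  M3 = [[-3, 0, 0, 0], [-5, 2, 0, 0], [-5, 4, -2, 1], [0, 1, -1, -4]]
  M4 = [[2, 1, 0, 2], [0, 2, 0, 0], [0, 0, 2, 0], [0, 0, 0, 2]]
3 classes: {M1, M2}, {M3}, {M4}

Characteristic polynomials: χ_{M1} = (x - 2)^4, χ_{M2} = (x - 2)^4, χ_{M3} = (x - 2)(x + 3)^3, χ_{M4} = (x - 2)^4.

{M1, M2}: invariant factors x - 2, (x - 2)^3.

{M3}: invariant factors x + 3, (x - 2)(x + 3)^2.

{M4}: invariant factors x - 2, x - 2, (x - 2)^2.

Matrices are similar if and only if their invariant-factor lists agree; the partition into similarity classes is {M1, M2}, {M3}, {M4}.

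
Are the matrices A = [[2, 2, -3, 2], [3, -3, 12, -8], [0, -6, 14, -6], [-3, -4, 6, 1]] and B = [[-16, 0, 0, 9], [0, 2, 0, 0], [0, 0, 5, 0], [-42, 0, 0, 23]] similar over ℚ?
No.

Both have characteristic polynomial (x - 5)^2(x - 2)^2, but the minimal polynomial of A is (x - 5)(x - 2)^2 while the minimal polynomial of B is (x - 5)(x - 2). The minimal polynomial is a similarity invariant, so A and B are not similar.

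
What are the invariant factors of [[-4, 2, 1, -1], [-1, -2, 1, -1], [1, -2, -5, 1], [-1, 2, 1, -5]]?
x + 4, (x + 4)^3

The Jordan structure of A has elementary divisors (x + 4)^3, (x + 4). Arranging the block sizes at each eigenvalue in decreasing order and taking row products gives the invariant factors.

Invariant factors (smallest first, each dividing the next): x + 4, (x + 4)^3.

Check: the last factor (x + 4)^3 is the minimal polynomial, and the product (x + 4)^4 is the characteristic polynomial.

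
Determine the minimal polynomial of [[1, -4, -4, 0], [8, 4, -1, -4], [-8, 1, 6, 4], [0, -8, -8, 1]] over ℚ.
The characteristic polynomial factors as (x - 5)^2(x - 1)^2. The minimal polynomial is ∏(x - λ)^{k_λ} where k_λ is the size of the largest Jordan block at λ.

For λ = 1: rank(A - I) = 2, and the largest Jordan block has size 1 (the smallest k with rank((A - I)^k) = rank((A - I)^(k+1))).
For λ = 5: rank(A - 5I) = 3, and the largest Jordan block has size 2 (the smallest k with rank((A - 5I)^k) = rank((A - 5I)^(k+1))).

So m_A(x) = (x - 5)^2(x - 1).

m_A(x) = (x - 5)^2(x - 1)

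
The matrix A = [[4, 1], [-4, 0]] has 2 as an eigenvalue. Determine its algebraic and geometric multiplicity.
algebraic multiplicity 2, geometric multiplicity 1

The characteristic polynomial is (x - 2)^2, so the factor x - 2 appears with exponent 2: the algebraic multiplicity is 2.

rank(A - 2I) = 1, so the eigenspace has dimension 2 - 1 = 1: the geometric multiplicity is 1.

Since 1 < 2, A is not diagonalizable.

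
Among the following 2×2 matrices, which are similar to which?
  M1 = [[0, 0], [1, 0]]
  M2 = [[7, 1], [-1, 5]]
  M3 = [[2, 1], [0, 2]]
3 classes: {M1}, {M2}, {M3}

Characteristic polynomials: χ_{M1} = x^2, χ_{M2} = (x - 6)^2, χ_{M3} = (x - 2)^2.

{M1}: invariant factors x^2.

{M2}: invariant factors (x - 6)^2.

{M3}: invariant factors (x - 2)^2.

Matrices are similar if and only if their invariant-factor lists agree; the partition into similarity classes is {M1}, {M2}, {M3}.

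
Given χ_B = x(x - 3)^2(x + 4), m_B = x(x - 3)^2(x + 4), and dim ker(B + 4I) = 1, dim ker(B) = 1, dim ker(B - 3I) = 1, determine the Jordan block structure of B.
λ = -4: algebraic multiplicity 1 (exponent in χ_B), largest block size 1 (exponent in m_B), 1 block (geometric multiplicity). This forces block sizes [1].
λ = 0: algebraic multiplicity 1 (exponent in χ_B), largest block size 1 (exponent in m_B), 1 block (geometric multiplicity). This forces block sizes [1].
λ = 3: algebraic multiplicity 2 (exponent in χ_B), largest block size 2 (exponent in m_B), 1 block (geometric multiplicity). This forces block sizes [2].

Jordan blocks: (-4, 1), (0, 1), (3, 2)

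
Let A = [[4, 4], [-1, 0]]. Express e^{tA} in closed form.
e^{tA} = [[(2*t + 1)*e^{2*t}, 4*t*e^{2*t}], [-t*e^{2*t}, (1 - 2*t)*e^{2*t}]]

A has Jordan form J = [[2, 1], [0, 2]] with A = PJP^{-1}, so e^{tA} = P e^{tJ} P^{-1}.

For a Jordan block J_k(λ), e^{tJ_k(λ)} = e^{λt} · (I + tN + t^2 N^2/2! + ... + t^{k-1} N^{k-1}/(k-1)!) where N is the nilpotent superdiagonal part.

Assembling the blocks and conjugating back gives the entries of e^{tA} as shown above.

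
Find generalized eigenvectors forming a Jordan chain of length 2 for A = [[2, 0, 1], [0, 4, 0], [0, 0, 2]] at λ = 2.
v_1 = [[0, 0, 1]]^T, v_2 = [[1, 0, 0]]^T

We seek v_1 ∈ ker((A - 2I)^2) \ ker(A - 2I), then set v_{i+1} = (A - 2I) v_i.

One such chain is v_1 = [[0, 0, 1]]^T, v_2 = [[1, 0, 0]]^T. Check: (A - 2I) v_2 = [[0, 0, 0]]^T = 0.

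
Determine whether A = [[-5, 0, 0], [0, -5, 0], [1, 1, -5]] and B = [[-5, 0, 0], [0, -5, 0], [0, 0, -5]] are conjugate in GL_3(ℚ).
No.

Both have characteristic polynomial (x + 5)^3, but the minimal polynomial of A is (x + 5)^2 while the minimal polynomial of B is x + 5. The minimal polynomial is a similarity invariant, so A and B are not similar.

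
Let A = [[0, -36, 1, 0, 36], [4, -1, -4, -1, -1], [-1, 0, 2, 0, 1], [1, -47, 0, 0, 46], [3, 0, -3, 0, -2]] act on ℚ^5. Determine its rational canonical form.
The invariant factors of A (the non-unit diagonal entries of the Smith normal form of xI - A over ℚ[x]) are (x - 1)(x^2 + x - 5)^2, each dividing the next. The characteristic polynomial is their product, (x - 1)(x^2 + x - 5)^2.

The rational canonical form is the block-diagonal matrix of companion matrices C(f_i):
R = [[0, 0, 0, 0, 25], [1, 0, 0, 0, -35], [0, 1, 0, 0, 1], [0, 0, 1, 0, 11], [0, 0, 0, 1, -1]].

Note the characteristic polynomial does not split into linear factors over ℚ, so A has no Jordan form over ℚ; the rational canonical form exists over any field.

R = [[0, 0, 0, 0, 25], [1, 0, 0, 0, -35], [0, 1, 0, 0, 1], [0, 0, 1, 0, 11], [0, 0, 0, 1, -1]]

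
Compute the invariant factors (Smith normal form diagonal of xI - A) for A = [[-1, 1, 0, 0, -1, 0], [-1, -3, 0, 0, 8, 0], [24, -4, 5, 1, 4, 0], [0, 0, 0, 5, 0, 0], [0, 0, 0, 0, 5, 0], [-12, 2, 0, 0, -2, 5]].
The Jordan structure of A has elementary divisors (x + 2)^2, (x - 5)^2, (x - 5), (x - 5). Arranging the block sizes at each eigenvalue in decreasing order and taking row products gives the invariant factors.

Invariant factors (smallest first, each dividing the next): x - 5, x - 5, (x - 5)^2(x + 2)^2.

Check: the last factor (x - 5)^2(x + 2)^2 is the minimal polynomial, and the product (x - 5)^4(x + 2)^2 is the characteristic polynomial.

x - 5, x - 5, (x - 5)^2(x + 2)^2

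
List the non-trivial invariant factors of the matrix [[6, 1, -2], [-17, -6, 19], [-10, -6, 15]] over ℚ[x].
The Jordan structure of A has elementary divisors (x - 5)^3. Arranging the block sizes at each eigenvalue in decreasing order and taking row products gives the invariant factors.

Invariant factors (smallest first, each dividing the next): (x - 5)^3.

Check: the last factor (x - 5)^3 is the minimal polynomial, and the product (x - 5)^3 is the characteristic polynomial.

(x - 5)^3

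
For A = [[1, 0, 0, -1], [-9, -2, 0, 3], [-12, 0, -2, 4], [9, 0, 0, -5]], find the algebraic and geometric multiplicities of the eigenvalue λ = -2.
algebraic multiplicity 4, geometric multiplicity 3

The characteristic polynomial is (x + 2)^4, so the factor x + 2 appears with exponent 4: the algebraic multiplicity is 4.

rank(A + 2I) = 1, so the eigenspace has dimension 4 - 1 = 3: the geometric multiplicity is 3.

Since 3 < 4, A is not diagonalizable.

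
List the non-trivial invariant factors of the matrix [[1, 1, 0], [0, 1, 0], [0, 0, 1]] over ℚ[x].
x - 1, (x - 1)^2

The Jordan structure of A has elementary divisors (x - 1)^2, (x - 1). Arranging the block sizes at each eigenvalue in decreasing order and taking row products gives the invariant factors.

Invariant factors (smallest first, each dividing the next): x - 1, (x - 1)^2.

Check: the last factor (x - 1)^2 is the minimal polynomial, and the product (x - 1)^3 is the characteristic polynomial.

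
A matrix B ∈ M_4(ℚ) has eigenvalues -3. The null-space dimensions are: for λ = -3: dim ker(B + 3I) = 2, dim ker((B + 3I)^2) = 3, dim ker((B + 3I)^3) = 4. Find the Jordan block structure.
Jordan blocks: (-3, 3), (-3, 1)

λ = -3: successive nullity increments [2, 1, 1] count blocks of size ≥ k; block sizes are [3, 1].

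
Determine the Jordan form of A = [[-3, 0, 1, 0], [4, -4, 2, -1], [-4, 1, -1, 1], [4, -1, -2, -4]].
J = [[-3, 1, 0, 0], [0, -3, 1, 0], [0, 0, -3, 0], [0, 0, 0, -3]]

The characteristic polynomial is det(xI - A) = (x + 3)^4, so the eigenvalues are -3 (algebraic multiplicity 4).

For λ = -3: rank(A + 3I) = 2, rank((A + 3I)^2) = 1, rank((A + 3I)^3) = 0. The eigenspace has dimension 4 - 2 = 2, so there are 2 Jordan blocks; the rank sequence gives block sizes [3, 1].

Assembling the blocks gives the Jordan form J above.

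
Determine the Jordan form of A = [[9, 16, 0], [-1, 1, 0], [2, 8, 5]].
The characteristic polynomial is det(xI - A) = (x - 5)^3, so the eigenvalues are 5 (algebraic multiplicity 3).

For λ = 5: rank(A - 5I) = 1, rank((A - 5I)^2) = 0. The eigenspace has dimension 3 - 1 = 2, so there are 2 Jordan blocks; the rank sequence gives block sizes [2, 1].

Assembling the blocks gives the Jordan form J above.

J = [[5, 1, 0], [0, 5, 0], [0, 0, 5]]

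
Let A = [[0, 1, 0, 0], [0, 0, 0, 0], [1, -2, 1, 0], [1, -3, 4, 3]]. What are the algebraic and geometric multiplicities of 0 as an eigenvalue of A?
algebraic multiplicity 2, geometric multiplicity 1

The characteristic polynomial is x^2(x - 3)(x - 1), so the factor x appears with exponent 2: the algebraic multiplicity is 2.

rank(A) = 3, so the eigenspace has dimension 4 - 3 = 1: the geometric multiplicity is 1.

Since 1 < 2, A is not diagonalizable.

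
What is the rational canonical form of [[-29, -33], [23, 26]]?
R = [[0, -5], [1, -3]]

The invariant factors of A (the non-unit diagonal entries of the Smith normal form of xI - A over ℚ[x]) are x^2 + 3x + 5, each dividing the next. The characteristic polynomial is their product, x^2 + 3x + 5.

The rational canonical form is the block-diagonal matrix of companion matrices C(f_i):
R = [[0, -5], [1, -3]].

Note the characteristic polynomial does not split into linear factors over ℚ, so A has no Jordan form over ℚ; the rational canonical form exists over any field.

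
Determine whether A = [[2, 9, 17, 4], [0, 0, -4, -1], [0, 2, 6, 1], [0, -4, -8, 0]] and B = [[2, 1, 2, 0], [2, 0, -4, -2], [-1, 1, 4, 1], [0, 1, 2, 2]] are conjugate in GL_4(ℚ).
Yes.

Two matrices over a field are similar if and only if they have the same invariant factors.

Both A and B have characteristic polynomial (x - 2)^4 and minimal polynomial (x - 2)^2. Computing further, both have invariant factors (x - 2)^2, (x - 2)^2. Hence A and B are similar.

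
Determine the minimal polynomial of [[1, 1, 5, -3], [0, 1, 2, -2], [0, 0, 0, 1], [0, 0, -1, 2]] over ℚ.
m_A(x) = (x - 1)^2

The characteristic polynomial factors as (x - 1)^4. The minimal polynomial is ∏(x - λ)^{k_λ} where k_λ is the size of the largest Jordan block at λ.

For λ = 1: rank(A - I) = 2, and the largest Jordan block has size 2 (the smallest k with rank((A - I)^k) = rank((A - I)^(k+1))).

So m_A(x) = (x - 1)^2.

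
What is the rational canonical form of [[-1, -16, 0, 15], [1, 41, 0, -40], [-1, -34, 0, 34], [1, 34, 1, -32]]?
R = [[0, 0, 0, -25], [1, 0, 0, -40], [0, 1, 0, -6], [0, 0, 1, 8]]

The invariant factors of A (the non-unit diagonal entries of the Smith normal form of xI - A over ℚ[x]) are (x - 5)^2(x + 1)^2, each dividing the next. The characteristic polynomial is their product, (x - 5)^2(x + 1)^2.

The rational canonical form is the block-diagonal matrix of companion matrices C(f_i):
R = [[0, 0, 0, -25], [1, 0, 0, -40], [0, 1, 0, -6], [0, 0, 1, 8]].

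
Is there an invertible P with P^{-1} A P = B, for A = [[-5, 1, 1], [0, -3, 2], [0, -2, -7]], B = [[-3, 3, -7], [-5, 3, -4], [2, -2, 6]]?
trace(A) = -15 but trace(B) = 6. The trace is a similarity invariant, so A and B are not similar.

No.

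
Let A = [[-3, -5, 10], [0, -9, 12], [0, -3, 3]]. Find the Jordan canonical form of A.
The characteristic polynomial is det(xI - A) = (x + 3)^3, so the eigenvalues are -3 (algebraic multiplicity 3).

For λ = -3: rank(A + 3I) = 1, rank((A + 3I)^2) = 0. The eigenspace has dimension 3 - 1 = 2, so there are 2 Jordan blocks; the rank sequence gives block sizes [2, 1].

Assembling the blocks gives the Jordan form J above.

J = [[-3, 1, 0], [0, -3, 0], [0, 0, -3]]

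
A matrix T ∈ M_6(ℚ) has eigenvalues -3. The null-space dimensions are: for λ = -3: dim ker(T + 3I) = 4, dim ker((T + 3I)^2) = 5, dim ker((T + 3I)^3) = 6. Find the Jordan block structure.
Jordan blocks: (-3, 3), (-3, 1), (-3, 1), (-3, 1)

λ = -3: successive nullity increments [4, 1, 1] count blocks of size ≥ k; block sizes are [3, 1, 1, 1].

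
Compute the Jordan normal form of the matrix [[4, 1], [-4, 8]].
The characteristic polynomial is det(xI - A) = (x - 6)^2, so the eigenvalues are 6 (algebraic multiplicity 2).

For λ = 6: rank(A - 6I) = 1, rank((A - 6I)^2) = 0. The eigenspace has dimension 2 - 1 = 1, so there is 1 Jordan block; the rank sequence gives block sizes [2].

Assembling the blocks gives the Jordan form J above.

J = [[6, 1], [0, 6]]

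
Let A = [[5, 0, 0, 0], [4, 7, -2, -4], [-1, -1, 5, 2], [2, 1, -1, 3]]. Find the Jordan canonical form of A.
The characteristic polynomial is det(xI - A) = (x - 5)^4, so the eigenvalues are 5 (algebraic multiplicity 4).

For λ = 5: rank(A - 5I) = 2, rank((A - 5I)^2) = 1, rank((A - 5I)^3) = 0. The eigenspace has dimension 4 - 2 = 2, so there are 2 Jordan blocks; the rank sequence gives block sizes [3, 1].

Assembling the blocks gives the Jordan form J above.

J = [[5, 1, 0, 0], [0, 5, 1, 0], [0, 0, 5, 0], [0, 0, 0, 5]]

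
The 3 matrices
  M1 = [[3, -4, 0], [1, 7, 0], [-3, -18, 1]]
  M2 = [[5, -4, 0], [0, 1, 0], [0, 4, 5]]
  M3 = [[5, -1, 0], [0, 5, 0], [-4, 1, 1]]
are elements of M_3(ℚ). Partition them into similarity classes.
Characteristic polynomials: χ_{M1} = (x - 5)^2(x - 1), χ_{M2} = (x - 5)^2(x - 1), χ_{M3} = (x - 5)^2(x - 1).

{M1, M3}: invariant factors (x - 5)^2(x - 1).

{M2}: invariant factors x - 5, (x - 5)(x - 1).

Matrices are similar if and only if their invariant-factor lists agree; the partition into similarity classes is {M1, M3}, {M2}.

2 classes: {M1, M3}, {M2}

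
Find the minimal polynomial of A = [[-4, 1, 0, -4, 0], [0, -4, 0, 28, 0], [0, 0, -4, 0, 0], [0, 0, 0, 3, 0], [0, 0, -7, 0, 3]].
m_A(x) = (x - 3)(x + 4)^2

The characteristic polynomial factors as (x - 3)^2(x + 4)^3. The minimal polynomial is ∏(x - λ)^{k_λ} where k_λ is the size of the largest Jordan block at λ.

For λ = -4: rank(A + 4I) = 3, and the largest Jordan block has size 2 (the smallest k with rank((A + 4I)^k) = rank((A + 4I)^(k+1))).
For λ = 3: rank(A - 3I) = 3, and the largest Jordan block has size 1 (the smallest k with rank((A - 3I)^k) = rank((A - 3I)^(k+1))).

So m_A(x) = (x - 3)(x + 4)^2.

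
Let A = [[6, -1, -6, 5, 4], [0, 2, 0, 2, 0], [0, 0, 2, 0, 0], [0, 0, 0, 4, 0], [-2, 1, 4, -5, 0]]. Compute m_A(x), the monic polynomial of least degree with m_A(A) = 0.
m_A(x) = (x - 4)(x - 2)^2

The characteristic polynomial factors as (x - 4)^2(x - 2)^3. The minimal polynomial is ∏(x - λ)^{k_λ} where k_λ is the size of the largest Jordan block at λ.

For λ = 2: rank(A - 2I) = 3, and the largest Jordan block has size 2 (the smallest k with rank((A - 2I)^k) = rank((A - 2I)^(k+1))).
For λ = 4: rank(A - 4I) = 3, and the largest Jordan block has size 1 (the smallest k with rank((A - 4I)^k) = rank((A - 4I)^(k+1))).

So m_A(x) = (x - 4)(x - 2)^2.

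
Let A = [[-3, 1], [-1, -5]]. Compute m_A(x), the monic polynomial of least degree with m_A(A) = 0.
m_A(x) = (x + 4)^2

The characteristic polynomial factors as (x + 4)^2. The minimal polynomial is ∏(x - λ)^{k_λ} where k_λ is the size of the largest Jordan block at λ.

For λ = -4: rank(A + 4I) = 1, and the largest Jordan block has size 2 (the smallest k with rank((A + 4I)^k) = rank((A + 4I)^(k+1))).

So m_A(x) = (x + 4)^2.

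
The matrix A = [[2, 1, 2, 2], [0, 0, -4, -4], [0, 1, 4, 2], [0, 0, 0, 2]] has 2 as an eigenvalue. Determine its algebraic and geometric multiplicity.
algebraic multiplicity 4, geometric multiplicity 3

The characteristic polynomial is (x - 2)^4, so the factor x - 2 appears with exponent 4: the algebraic multiplicity is 4.

rank(A - 2I) = 1, so the eigenspace has dimension 4 - 1 = 3: the geometric multiplicity is 3.

Since 3 < 4, A is not diagonalizable.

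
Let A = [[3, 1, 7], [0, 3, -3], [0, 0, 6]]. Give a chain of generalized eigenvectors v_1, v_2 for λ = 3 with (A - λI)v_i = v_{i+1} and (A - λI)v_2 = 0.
v_1 = [[-3, 1, 0]]^T, v_2 = [[1, 0, 0]]^T

We seek v_1 ∈ ker((A - 3I)^2) \ ker(A - 3I), then set v_{i+1} = (A - 3I) v_i.

One such chain is v_1 = [[-3, 1, 0]]^T, v_2 = [[1, 0, 0]]^T. Check: (A - 3I) v_2 = [[0, 0, 0]]^T = 0.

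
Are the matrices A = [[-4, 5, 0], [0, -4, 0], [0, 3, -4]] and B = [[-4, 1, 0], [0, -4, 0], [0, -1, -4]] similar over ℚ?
Yes.

Two matrices over a field are similar if and only if they have the same invariant factors.

Both A and B have characteristic polynomial (x + 4)^3 and minimal polynomial (x + 4)^2. Computing further, both have invariant factors x + 4, (x + 4)^2. Hence A and B are similar.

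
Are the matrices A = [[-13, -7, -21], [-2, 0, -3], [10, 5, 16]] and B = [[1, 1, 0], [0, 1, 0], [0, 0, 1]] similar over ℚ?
Two matrices over a field are similar if and only if they have the same invariant factors.

Both A and B have characteristic polynomial (x - 1)^3 and minimal polynomial (x - 1)^2. Computing further, both have invariant factors x - 1, (x - 1)^2. Hence A and B are similar.

Yes.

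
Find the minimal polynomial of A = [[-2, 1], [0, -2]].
The characteristic polynomial factors as (x + 2)^2. The minimal polynomial is ∏(x - λ)^{k_λ} where k_λ is the size of the largest Jordan block at λ.

For λ = -2: rank(A + 2I) = 1, and the largest Jordan block has size 2 (the smallest k with rank((A + 2I)^k) = rank((A + 2I)^(k+1))).

So m_A(x) = (x + 2)^2.

m_A(x) = (x + 2)^2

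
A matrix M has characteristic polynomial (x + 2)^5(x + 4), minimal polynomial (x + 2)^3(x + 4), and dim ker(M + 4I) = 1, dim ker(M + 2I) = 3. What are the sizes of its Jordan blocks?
λ = -4: algebraic multiplicity 1 (exponent in χ_M), largest block size 1 (exponent in m_M), 1 block (geometric multiplicity). This forces block sizes [1].
λ = -2: algebraic multiplicity 5 (exponent in χ_M), largest block size 3 (exponent in m_M), 3 blocks (geometric multiplicity). These force block sizes [3, 1, 1].

Jordan blocks: (-4, 1), (-2, 3), (-2, 1), (-2, 1)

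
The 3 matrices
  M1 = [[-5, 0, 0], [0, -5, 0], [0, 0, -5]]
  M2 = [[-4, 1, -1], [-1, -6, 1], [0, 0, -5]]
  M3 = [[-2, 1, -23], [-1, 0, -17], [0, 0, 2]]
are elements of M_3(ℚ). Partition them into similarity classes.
Characteristic polynomials: χ_{M1} = (x + 5)^3, χ_{M2} = (x + 5)^3, χ_{M3} = (x - 2)(x + 1)^2.

{M1}: invariant factors x + 5, x + 5, x + 5.

{M2}: invariant factors x + 5, (x + 5)^2.

{M3}: invariant factors (x - 2)(x + 1)^2.

Matrices are similar if and only if their invariant-factor lists agree; the partition into similarity classes is {M1}, {M2}, {M3}.

3 classes: {M1}, {M2}, {M3}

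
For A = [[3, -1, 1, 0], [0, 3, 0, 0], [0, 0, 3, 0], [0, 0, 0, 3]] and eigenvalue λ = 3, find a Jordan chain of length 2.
We seek v_1 ∈ ker((A - 3I)^2) \ ker(A - 3I), then set v_{i+1} = (A - 3I) v_i.

One such chain is v_1 = [[3, 1, 2, 0]]^T, v_2 = [[1, 0, 0, 0]]^T. Check: (A - 3I) v_2 = [[0, 0, 0, 0]]^T = 0.

v_1 = [[3, 1, 2, 0]]^T, v_2 = [[1, 0, 0, 0]]^T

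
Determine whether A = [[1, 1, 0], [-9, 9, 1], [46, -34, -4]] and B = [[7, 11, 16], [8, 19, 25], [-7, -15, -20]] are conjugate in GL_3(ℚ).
Yes.

Two matrices over a field are similar if and only if they have the same invariant factors.

Both A and B have characteristic polynomial (x - 2)^3 and minimal polynomial (x - 2)^3. Computing further, both have invariant factors (x - 2)^3. Hence A and B are similar.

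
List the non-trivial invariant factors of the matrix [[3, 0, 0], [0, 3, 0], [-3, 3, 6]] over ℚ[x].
The Jordan structure of A has elementary divisors (x - 3), (x - 3), (x - 6). Arranging the block sizes at each eigenvalue in decreasing order and taking row products gives the invariant factors.

Invariant factors (smallest first, each dividing the next): x - 3, (x - 6)(x - 3).

Check: the last factor (x - 6)(x - 3) is the minimal polynomial, and the product (x - 6)(x - 3)^2 is the characteristic polynomial.

x - 3, (x - 6)(x - 3)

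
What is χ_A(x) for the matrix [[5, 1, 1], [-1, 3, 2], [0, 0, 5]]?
xI - A = [[x - 5, -1, -1], [1, x - 3, -2], [0, 0, x - 5]].

Expanding det(xI - A) along the first row:
det(xI - A) = + (x - 5)·det([[x - 3, -2], [0, x - 5]]) - (-1)·det([[1, -2], [0, x - 5]]) + (-1)·det([[1, x - 3], [0, 0]]).

Evaluating gives χ_A(x) = x^3 - 13x^2 + 56x - 80 = (x - 5)(x - 4)^2.

χ_A(x) = (x - 5)(x - 4)^2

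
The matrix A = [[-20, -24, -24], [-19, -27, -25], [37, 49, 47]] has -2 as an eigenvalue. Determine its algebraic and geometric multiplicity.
The characteristic polynomial is (x - 4)(x + 2)^2, so the factor x + 2 appears with exponent 2: the algebraic multiplicity is 2.

rank(A + 2I) = 2, so the eigenspace has dimension 3 - 2 = 1: the geometric multiplicity is 1.

Since 1 < 2, A is not diagonalizable.

algebraic multiplicity 2, geometric multiplicity 1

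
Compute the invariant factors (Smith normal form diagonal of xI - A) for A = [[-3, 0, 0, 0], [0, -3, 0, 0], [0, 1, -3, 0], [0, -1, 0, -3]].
The Jordan structure of A has elementary divisors (x + 3)^2, (x + 3), (x + 3). Arranging the block sizes at each eigenvalue in decreasing order and taking row products gives the invariant factors.

Invariant factors (smallest first, each dividing the next): x + 3, x + 3, (x + 3)^2.

Check: the last factor (x + 3)^2 is the minimal polynomial, and the product (x + 3)^4 is the characteristic polynomial.

x + 3, x + 3, (x + 3)^2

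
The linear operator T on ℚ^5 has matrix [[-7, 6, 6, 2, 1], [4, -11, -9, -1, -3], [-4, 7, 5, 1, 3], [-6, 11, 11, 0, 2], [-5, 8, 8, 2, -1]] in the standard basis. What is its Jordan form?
The characteristic polynomial is det(xI - A) = (x + 2)^3(x + 4)^2, so the eigenvalues are -4 (algebraic multiplicity 2), -2 (algebraic multiplicity 3).

For λ = -4: rank(A + 4I) = 4, rank((A + 4I)^2) = 3. The eigenspace has dimension 5 - 4 = 1, so there is 1 Jordan block; the rank sequence gives block sizes [2].

For λ = -2: rank(A + 2I) = 4, rank((A + 2I)^2) = 3, rank((A + 2I)^3) = 2. The eigenspace has dimension 5 - 4 = 1, so there is 1 Jordan block; the rank sequence gives block sizes [3].

Assembling the blocks gives the Jordan form J above.

J = [[-4, 1, 0, 0, 0], [0, -4, 0, 0, 0], [0, 0, -2, 1, 0], [0, 0, 0, -2, 1], [0, 0, 0, 0, -2]]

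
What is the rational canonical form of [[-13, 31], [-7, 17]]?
R = [[0, 4], [1, 4]]

The invariant factors of A (the non-unit diagonal entries of the Smith normal form of xI - A over ℚ[x]) are x^2 - 4x - 4, each dividing the next. The characteristic polynomial is their product, x^2 - 4x - 4.

The rational canonical form is the block-diagonal matrix of companion matrices C(f_i):
R = [[0, 4], [1, 4]].

Note the characteristic polynomial does not split into linear factors over ℚ, so A has no Jordan form over ℚ; the rational canonical form exists over any field.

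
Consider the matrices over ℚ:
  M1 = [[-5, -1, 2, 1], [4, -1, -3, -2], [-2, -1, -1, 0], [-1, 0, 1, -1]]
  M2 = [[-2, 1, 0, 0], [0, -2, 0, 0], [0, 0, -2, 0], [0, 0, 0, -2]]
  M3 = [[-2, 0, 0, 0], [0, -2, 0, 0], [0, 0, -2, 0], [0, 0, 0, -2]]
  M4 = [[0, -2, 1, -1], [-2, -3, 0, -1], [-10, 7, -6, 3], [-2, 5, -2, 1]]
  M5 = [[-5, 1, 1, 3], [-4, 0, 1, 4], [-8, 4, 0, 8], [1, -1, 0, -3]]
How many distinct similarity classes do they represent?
3 classes: {M1, M4, M5}, {M2}, {M3}

Characteristic polynomials: χ_{M1} = (x + 2)^4, χ_{M2} = (x + 2)^4, χ_{M3} = (x + 2)^4, χ_{M4} = (x + 2)^4, χ_{M5} = (x + 2)^4.

{M1, M4, M5}: invariant factors (x + 2)^2, (x + 2)^2.

{M2}: invariant factors x + 2, x + 2, (x + 2)^2.

{M3}: invariant factors x + 2, x + 2, x + 2, x + 2.

Matrices are similar if and only if their invariant-factor lists agree; the partition into similarity classes is {M1, M4, M5}, {M2}, {M3}.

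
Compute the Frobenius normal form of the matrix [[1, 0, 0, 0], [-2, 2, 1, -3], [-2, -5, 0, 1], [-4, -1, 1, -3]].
The invariant factors of A (the non-unit diagonal entries of the Smith normal form of xI - A over ℚ[x]) are x - 1, (x - 1)^2(x + 3), each dividing the next. The characteristic polynomial is their product, (x - 1)^3(x + 3).

The rational canonical form is the block-diagonal matrix of companion matrices C(f_i):
R = [[1, 0, 0, 0], [0, 0, 0, -3], [0, 1, 0, 5], [0, 0, 1, -1]].

R = [[1, 0, 0, 0], [0, 0, 0, -3], [0, 1, 0, 5], [0, 0, 1, -1]]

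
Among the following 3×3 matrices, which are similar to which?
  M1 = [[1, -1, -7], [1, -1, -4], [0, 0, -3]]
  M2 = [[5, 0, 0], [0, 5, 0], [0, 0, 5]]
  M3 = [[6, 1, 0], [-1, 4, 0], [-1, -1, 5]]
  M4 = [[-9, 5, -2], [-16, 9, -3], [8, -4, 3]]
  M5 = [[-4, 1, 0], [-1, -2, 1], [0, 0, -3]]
Characteristic polynomials: χ_{M1} = x^2(x + 3), χ_{M2} = (x - 5)^3, χ_{M3} = (x - 5)^3, χ_{M4} = (x - 1)^3, χ_{M5} = (x + 3)^3.

{M1}: invariant factors x^2(x + 3).

{M2}: invariant factors x - 5, x - 5, x - 5.

{M3}: invariant factors x - 5, (x - 5)^2.

{M4}: invariant factors (x - 1)^3.

{M5}: invariant factors (x + 3)^3.

Matrices are similar if and only if their invariant-factor lists agree; the partition into similarity classes is {M1}, {M2}, {M3}, {M4}, {M5}.

5 classes: {M1}, {M2}, {M3}, {M4}, {M5}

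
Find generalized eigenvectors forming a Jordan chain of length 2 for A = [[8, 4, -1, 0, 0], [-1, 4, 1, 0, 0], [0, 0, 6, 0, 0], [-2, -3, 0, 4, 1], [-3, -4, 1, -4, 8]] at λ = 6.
v_1 = [[0, 0, 0, -1, -1]]^T, v_2 = [[0, 0, 0, 1, 2]]^T

We seek v_1 ∈ ker((A - 6I)^2) \ ker(A - 6I), then set v_{i+1} = (A - 6I) v_i.

One such chain is v_1 = [[0, 0, 0, -1, -1]]^T, v_2 = [[0, 0, 0, 1, 2]]^T. Check: (A - 6I) v_2 = [[0, 0, 0, 0, 0]]^T = 0.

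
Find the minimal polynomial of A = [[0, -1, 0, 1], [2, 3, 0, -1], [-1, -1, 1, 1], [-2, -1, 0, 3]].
m_A(x) = (x - 2)^2(x - 1)

The characteristic polynomial factors as (x - 2)^3(x - 1). The minimal polynomial is ∏(x - λ)^{k_λ} where k_λ is the size of the largest Jordan block at λ.

For λ = 1: rank(A - I) = 3, and the largest Jordan block has size 1 (the smallest k with rank((A - I)^k) = rank((A - I)^(k+1))).
For λ = 2: rank(A - 2I) = 2, and the largest Jordan block has size 2 (the smallest k with rank((A - 2I)^k) = rank((A - 2I)^(k+1))).

So m_A(x) = (x - 2)^2(x - 1).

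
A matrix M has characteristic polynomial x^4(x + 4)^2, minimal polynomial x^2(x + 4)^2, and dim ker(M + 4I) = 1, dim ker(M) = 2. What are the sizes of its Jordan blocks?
λ = -4: algebraic multiplicity 2 (exponent in χ_M), largest block size 2 (exponent in m_M), 1 block (geometric multiplicity). This forces block sizes [2].
λ = 0: algebraic multiplicity 4 (exponent in χ_M), largest block size 2 (exponent in m_M), 2 blocks (geometric multiplicity). These force block sizes [2, 2].

Jordan blocks: (-4, 2), (0, 2), (0, 2)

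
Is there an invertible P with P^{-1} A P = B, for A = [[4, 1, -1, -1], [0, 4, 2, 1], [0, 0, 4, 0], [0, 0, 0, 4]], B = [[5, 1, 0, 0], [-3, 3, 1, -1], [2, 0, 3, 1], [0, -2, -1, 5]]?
Two matrices over a field are similar if and only if they have the same invariant factors.

Both A and B have characteristic polynomial (x - 4)^4 and minimal polynomial (x - 4)^3. Computing further, both have invariant factors x - 4, (x - 4)^3. Hence A and B are similar.

Yes.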